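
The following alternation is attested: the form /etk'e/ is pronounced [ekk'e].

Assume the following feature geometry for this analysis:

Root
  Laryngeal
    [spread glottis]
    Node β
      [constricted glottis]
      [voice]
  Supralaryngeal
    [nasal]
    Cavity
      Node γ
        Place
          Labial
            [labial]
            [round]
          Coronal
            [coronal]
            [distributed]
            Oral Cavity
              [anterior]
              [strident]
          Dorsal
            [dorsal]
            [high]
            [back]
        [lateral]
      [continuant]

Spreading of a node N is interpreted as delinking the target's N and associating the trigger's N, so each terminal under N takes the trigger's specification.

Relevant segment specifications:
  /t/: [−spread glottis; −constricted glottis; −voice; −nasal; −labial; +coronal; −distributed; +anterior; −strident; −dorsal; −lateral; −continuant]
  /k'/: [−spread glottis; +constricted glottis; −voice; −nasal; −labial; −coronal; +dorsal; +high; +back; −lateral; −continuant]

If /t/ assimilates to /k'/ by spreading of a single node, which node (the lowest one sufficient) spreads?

Place

Comparing /t/ with its surface form [k], the features that change are [coronal], [anterior], [distributed], [strident], [dorsal], [high], [back].
The smallest constituent containing every changed terminal is Place — each of its daughters lacks at least one of the affected features.
If Place spreads, every terminal under it takes /k'/'s value, producing [k] as observed.
[constricted glottis], a feature on which the two segments disagree outside Place, is unchanged — nothing dominating it spread, and Place is the minimal sufficient constituent.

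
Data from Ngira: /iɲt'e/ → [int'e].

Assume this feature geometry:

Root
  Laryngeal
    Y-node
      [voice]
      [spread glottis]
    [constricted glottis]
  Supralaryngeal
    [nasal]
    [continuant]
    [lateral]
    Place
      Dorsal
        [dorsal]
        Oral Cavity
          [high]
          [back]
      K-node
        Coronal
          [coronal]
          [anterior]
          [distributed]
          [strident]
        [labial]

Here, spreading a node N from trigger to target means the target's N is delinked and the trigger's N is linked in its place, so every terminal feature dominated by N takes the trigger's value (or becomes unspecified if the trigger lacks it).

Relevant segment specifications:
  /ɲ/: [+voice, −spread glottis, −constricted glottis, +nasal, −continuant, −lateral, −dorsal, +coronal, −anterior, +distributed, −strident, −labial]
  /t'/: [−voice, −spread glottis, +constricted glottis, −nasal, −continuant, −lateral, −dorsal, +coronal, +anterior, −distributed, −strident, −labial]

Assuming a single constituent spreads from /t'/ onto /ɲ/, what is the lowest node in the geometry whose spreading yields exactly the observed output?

Comparing /ɲ/ with its surface form [n], the features that change are [anterior], [distributed].
Tracing each changed feature up the tree, the paths first meet at Coronal; any lower node misses at least one of them.
Delinking /ɲ/'s Coronal and associating /t'/'s Coronal gives precisely the feature bundle of [n].
Features on which the two segments disagree outside Coronal, such as [voice], [nasal], are unchanged — nothing dominating them spread, and Coronal is the minimal sufficient constituent.

Coronal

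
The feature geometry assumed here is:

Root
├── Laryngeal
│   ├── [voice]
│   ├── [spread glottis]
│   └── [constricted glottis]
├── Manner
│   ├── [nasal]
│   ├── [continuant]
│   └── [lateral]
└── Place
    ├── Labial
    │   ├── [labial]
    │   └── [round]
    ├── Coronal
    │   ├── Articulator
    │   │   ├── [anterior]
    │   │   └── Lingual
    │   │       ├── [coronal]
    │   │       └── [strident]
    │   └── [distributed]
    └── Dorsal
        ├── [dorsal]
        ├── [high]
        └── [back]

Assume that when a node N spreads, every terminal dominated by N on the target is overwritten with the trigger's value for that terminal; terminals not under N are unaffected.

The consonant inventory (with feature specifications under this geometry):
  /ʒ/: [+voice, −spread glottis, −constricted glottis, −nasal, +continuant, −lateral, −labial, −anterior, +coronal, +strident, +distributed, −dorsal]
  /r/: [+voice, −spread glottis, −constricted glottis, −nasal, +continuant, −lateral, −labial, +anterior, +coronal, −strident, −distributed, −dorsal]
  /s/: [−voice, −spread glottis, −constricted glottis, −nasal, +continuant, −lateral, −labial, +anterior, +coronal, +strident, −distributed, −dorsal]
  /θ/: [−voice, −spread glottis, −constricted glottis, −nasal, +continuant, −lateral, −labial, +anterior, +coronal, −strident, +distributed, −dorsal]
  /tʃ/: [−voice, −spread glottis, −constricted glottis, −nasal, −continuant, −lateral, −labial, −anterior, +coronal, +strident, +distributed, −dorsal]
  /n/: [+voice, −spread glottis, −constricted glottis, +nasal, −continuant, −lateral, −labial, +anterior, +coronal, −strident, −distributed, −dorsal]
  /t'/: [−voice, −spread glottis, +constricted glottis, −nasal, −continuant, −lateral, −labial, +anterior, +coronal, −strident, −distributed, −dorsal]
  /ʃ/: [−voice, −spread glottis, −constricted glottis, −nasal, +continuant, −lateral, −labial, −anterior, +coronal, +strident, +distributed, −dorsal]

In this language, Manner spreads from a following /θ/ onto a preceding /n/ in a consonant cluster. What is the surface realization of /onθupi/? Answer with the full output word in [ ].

[orθupi]

Terminals under Manner in this geometry: [nasal], [continuant], [lateral].
After delinking /n/'s Manner and linking /θ/'s, the affected terminals become [−nasal], [+continuant], [−lateral]; [voice], [spread glottis], [constricted glottis], … (outside Manner) are retained from /n/.
This feature bundle is that of [r], so /onθupi/ surfaces as [orθupi].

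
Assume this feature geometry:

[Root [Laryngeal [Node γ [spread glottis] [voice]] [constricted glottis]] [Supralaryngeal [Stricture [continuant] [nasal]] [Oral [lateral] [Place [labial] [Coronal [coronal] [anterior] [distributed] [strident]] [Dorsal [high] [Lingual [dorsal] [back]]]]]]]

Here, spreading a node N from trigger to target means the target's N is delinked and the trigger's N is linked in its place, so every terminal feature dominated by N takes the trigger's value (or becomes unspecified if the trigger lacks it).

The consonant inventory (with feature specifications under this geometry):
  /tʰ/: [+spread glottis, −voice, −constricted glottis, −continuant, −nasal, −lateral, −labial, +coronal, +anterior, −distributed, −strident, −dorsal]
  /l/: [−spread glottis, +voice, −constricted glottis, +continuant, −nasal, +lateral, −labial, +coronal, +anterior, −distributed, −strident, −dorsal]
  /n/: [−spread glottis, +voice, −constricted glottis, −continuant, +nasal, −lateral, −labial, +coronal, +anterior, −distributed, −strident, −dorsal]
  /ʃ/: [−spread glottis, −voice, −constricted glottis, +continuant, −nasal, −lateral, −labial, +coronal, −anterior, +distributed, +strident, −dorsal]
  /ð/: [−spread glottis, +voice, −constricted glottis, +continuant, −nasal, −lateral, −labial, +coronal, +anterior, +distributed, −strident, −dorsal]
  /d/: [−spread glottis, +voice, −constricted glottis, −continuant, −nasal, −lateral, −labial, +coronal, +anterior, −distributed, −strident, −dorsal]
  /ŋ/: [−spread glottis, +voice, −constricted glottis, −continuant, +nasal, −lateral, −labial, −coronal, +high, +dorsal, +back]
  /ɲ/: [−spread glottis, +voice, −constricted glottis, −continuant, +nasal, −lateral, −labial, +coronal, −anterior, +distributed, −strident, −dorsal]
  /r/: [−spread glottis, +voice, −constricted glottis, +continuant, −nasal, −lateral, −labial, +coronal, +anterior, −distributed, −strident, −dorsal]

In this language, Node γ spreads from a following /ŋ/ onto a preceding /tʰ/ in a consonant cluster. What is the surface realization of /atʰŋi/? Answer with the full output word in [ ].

Node γ immediately or transitively dominates [spread glottis], [voice].
Spreading Node γ from /ŋ/ onto /tʰ/ replaces those values with /ŋ/'s: [−spread glottis], [+voice]. Features outside Node γ ([constricted glottis], [continuant], [nasal], …) stay as in /tʰ/.
Among the inventory, only /d/ has exactly this specification, giving the surface form [adŋi].

[adŋi]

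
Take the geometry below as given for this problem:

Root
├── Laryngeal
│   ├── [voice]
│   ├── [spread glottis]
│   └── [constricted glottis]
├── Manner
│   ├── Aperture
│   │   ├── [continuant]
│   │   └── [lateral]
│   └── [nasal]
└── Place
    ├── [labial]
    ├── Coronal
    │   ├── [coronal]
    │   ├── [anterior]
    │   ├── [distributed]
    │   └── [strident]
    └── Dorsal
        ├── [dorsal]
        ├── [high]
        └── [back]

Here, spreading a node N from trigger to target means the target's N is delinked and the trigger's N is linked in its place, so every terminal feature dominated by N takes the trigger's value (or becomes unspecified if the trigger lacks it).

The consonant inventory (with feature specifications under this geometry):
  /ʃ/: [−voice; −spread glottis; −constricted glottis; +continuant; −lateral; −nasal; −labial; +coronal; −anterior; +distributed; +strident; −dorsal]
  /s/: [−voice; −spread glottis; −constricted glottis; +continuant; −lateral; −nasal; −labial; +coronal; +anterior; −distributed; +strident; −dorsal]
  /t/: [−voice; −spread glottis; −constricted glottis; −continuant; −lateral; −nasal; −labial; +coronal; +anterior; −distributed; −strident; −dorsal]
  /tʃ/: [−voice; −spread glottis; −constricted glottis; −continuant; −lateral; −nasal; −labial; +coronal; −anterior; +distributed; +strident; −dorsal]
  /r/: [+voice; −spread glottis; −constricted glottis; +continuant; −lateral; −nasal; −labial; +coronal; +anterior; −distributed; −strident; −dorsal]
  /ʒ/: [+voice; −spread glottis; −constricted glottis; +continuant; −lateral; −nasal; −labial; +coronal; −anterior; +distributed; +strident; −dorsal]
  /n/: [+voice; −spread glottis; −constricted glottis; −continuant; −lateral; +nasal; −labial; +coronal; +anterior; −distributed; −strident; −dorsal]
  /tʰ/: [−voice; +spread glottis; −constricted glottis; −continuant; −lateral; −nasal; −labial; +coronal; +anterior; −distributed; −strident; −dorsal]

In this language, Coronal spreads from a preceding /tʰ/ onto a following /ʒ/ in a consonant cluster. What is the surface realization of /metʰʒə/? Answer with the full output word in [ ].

[metʰrə]

The Coronal node dominates the terminals [coronal], [anterior], [distributed], [strident].
Spreading Coronal from /tʰ/ onto /ʒ/ replaces those values with /tʰ/'s: [+coronal], [+anterior], [−distributed], [−strident]. Features outside Coronal ([voice], [spread glottis], [constricted glottis], …) stay as in /ʒ/.
This feature bundle is that of [r], so /metʰʒə/ surfaces as [metʰrə].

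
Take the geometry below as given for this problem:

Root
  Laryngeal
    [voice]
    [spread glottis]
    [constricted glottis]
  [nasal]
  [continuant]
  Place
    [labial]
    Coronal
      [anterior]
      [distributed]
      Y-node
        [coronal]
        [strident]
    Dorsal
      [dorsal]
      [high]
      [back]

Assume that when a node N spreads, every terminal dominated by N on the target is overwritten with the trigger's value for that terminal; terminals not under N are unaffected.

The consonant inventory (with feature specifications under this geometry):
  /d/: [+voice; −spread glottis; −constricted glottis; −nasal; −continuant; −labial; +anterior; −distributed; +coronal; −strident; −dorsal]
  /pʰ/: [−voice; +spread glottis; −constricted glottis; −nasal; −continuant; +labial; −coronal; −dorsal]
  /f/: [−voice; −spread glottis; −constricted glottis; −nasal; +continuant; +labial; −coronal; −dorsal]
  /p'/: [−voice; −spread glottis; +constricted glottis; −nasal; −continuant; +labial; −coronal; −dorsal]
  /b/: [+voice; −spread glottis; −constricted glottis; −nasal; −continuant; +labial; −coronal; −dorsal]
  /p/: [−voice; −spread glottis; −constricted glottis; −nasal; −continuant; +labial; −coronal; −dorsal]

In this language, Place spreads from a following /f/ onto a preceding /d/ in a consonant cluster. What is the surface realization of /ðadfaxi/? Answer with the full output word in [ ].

The Place node dominates the terminals [labial], [anterior], [distributed], [coronal], [strident], [dorsal], [high], [back].
The target acquires /f/'s values for everything under Place — [+labial], [−coronal], [−dorsal] — while keeping its own [voice], [spread glottis], [constricted glottis], ….
This feature bundle is that of [b], so /ðadfaxi/ surfaces as [ðabfaxi].

[ðabfaxi]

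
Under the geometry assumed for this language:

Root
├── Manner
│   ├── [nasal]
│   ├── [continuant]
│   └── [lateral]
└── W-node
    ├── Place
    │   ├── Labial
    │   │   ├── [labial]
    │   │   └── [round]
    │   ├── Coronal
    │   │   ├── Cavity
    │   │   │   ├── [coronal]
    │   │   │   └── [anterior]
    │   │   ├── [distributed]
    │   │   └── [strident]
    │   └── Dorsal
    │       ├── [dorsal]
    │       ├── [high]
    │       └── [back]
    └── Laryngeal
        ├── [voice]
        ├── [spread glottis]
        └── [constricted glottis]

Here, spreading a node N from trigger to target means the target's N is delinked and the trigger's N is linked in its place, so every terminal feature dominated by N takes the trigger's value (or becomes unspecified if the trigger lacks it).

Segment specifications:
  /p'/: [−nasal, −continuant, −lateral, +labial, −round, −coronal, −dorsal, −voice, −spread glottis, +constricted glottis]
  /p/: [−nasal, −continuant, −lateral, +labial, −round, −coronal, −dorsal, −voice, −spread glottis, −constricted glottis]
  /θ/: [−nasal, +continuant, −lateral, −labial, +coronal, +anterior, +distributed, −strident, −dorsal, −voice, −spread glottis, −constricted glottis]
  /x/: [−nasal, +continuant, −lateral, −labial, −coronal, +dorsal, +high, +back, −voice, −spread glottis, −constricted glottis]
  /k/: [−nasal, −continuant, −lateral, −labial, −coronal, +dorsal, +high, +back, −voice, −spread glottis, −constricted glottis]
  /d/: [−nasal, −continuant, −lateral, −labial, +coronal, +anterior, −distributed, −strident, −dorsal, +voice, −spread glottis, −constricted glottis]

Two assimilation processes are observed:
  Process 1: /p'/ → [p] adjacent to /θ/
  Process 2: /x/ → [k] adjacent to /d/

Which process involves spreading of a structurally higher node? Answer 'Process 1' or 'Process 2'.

In Process 1, [constricted glottis] changes, so the minimal spreading node is [constricted glottis] at depth 3.
In Process 2, [continuant] changes, so the minimal spreading node is [continuant] at depth 2.
[continuant] is closer to Root than [constricted glottis], so Process 2 spreads the higher node.

Process 2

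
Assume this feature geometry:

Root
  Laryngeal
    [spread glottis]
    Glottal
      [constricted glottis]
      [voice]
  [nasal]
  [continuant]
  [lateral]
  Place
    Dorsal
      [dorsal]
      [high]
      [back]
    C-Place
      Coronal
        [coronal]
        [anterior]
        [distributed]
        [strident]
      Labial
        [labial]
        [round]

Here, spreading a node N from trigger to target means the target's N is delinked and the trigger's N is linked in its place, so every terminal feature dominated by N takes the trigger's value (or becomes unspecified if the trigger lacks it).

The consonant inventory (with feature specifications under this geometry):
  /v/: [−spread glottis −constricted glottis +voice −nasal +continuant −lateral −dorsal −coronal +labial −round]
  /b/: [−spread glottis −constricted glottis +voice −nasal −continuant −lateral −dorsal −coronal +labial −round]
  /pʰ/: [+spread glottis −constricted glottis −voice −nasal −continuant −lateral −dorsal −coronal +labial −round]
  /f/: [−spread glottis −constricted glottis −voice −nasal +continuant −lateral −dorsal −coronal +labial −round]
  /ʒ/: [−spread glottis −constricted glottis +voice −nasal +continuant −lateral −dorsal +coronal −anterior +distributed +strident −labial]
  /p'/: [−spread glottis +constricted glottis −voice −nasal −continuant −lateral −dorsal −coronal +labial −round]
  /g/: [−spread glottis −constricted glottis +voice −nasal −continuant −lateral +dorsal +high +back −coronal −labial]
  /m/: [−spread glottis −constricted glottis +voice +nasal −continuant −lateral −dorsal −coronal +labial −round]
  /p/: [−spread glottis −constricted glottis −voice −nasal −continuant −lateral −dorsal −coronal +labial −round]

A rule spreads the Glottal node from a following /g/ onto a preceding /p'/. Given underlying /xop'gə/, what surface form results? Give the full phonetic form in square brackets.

The Glottal node dominates the terminals [constricted glottis], [voice].
Spreading Glottal from /g/ onto /p'/ replaces those values with /g/'s: [−constricted glottis], [+voice]. Features outside Glottal ([spread glottis], [nasal], [continuant], …) stay as in /p'/.
The resulting bundle matches /b/ in the inventory; substituting it for /p'/ gives [xobgə].

[xobgə]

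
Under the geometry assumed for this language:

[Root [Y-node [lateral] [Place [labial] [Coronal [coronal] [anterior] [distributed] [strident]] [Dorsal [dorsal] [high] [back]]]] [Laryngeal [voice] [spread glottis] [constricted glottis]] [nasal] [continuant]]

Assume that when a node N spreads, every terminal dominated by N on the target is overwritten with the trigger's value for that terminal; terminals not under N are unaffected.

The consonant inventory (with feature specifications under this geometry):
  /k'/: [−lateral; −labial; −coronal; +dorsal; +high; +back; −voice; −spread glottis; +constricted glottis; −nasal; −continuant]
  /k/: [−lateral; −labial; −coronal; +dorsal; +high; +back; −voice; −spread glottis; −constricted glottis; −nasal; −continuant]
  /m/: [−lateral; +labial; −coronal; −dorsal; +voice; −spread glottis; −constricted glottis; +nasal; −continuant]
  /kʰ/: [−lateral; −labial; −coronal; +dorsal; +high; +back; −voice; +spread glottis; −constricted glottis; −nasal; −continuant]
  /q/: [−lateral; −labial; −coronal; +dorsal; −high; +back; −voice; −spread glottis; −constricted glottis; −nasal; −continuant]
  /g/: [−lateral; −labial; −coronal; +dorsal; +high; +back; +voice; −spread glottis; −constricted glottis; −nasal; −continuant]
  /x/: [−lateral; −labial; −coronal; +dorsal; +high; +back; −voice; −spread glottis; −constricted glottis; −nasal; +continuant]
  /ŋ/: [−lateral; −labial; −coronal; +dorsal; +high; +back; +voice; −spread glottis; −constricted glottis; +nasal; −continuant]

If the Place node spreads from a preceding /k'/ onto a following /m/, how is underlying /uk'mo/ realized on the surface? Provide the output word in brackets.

[uk'ŋo]

Place immediately or transitively dominates [labial], [coronal], [anterior], [distributed], [strident], [dorsal], [high], [back].
Spreading Place from /k'/ onto /m/ replaces those values with /k'/'s: [−labial], [−coronal], [+dorsal], [+high], [+back]. Features outside Place ([lateral], [voice], [spread glottis], …) stay as in /m/.
This feature bundle is that of [ŋ], so /uk'mo/ surfaces as [uk'ŋo].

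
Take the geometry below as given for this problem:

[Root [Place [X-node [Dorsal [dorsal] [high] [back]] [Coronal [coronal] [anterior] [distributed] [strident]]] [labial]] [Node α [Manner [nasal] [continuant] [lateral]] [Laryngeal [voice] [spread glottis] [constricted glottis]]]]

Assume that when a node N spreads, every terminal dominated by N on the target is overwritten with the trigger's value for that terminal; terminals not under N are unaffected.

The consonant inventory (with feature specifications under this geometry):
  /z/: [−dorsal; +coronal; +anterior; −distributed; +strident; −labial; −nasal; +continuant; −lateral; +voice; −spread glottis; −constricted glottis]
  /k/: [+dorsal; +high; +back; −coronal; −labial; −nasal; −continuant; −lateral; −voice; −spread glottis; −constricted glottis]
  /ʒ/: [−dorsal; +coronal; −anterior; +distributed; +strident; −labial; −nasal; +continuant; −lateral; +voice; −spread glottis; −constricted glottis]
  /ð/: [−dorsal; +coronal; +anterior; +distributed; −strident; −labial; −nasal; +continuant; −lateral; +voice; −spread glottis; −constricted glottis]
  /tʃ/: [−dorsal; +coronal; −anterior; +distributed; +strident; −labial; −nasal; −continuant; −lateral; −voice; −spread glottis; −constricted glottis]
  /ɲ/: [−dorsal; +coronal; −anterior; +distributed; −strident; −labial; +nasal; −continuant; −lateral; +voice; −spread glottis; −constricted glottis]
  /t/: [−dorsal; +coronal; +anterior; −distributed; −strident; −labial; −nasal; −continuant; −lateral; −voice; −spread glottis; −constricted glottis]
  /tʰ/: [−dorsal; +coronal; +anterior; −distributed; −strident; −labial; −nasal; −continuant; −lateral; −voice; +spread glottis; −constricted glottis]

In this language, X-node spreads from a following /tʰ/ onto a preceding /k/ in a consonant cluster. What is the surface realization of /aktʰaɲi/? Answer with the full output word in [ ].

X-node immediately or transitively dominates [dorsal], [high], [back], [coronal], [anterior], [distributed], [strident].
The target acquires /tʰ/'s values for everything under X-node — [−dorsal], [+coronal], [+anterior], [−distributed], [−strident] — while keeping its own [labial], [nasal], [continuant], ….
This feature bundle is that of [t], so /aktʰaɲi/ surfaces as [attʰaɲi].

[attʰaɲi]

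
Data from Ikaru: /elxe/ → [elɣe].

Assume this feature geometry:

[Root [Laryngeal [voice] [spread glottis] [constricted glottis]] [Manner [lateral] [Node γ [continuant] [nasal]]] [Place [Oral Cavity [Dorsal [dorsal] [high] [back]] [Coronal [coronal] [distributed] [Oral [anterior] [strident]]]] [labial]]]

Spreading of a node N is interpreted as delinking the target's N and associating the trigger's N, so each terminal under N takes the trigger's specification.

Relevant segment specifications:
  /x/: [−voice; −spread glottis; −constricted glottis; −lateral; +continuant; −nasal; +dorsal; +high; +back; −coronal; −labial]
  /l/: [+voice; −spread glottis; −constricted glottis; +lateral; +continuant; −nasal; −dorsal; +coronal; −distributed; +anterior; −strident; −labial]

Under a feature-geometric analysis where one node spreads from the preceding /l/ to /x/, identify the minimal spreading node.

[voice]

/x/ and [ɣ] differ in [voice]; every other specified feature is identical.
Since just one terminal is affected and it takes /l/'s value, spreading the terminal [voice] alone is sufficient and minimal.
Features on which the two segments disagree outside [voice], such as [dorsal], [lateral], are unchanged — nothing dominating them spread, and [voice] is the minimal sufficient constituent.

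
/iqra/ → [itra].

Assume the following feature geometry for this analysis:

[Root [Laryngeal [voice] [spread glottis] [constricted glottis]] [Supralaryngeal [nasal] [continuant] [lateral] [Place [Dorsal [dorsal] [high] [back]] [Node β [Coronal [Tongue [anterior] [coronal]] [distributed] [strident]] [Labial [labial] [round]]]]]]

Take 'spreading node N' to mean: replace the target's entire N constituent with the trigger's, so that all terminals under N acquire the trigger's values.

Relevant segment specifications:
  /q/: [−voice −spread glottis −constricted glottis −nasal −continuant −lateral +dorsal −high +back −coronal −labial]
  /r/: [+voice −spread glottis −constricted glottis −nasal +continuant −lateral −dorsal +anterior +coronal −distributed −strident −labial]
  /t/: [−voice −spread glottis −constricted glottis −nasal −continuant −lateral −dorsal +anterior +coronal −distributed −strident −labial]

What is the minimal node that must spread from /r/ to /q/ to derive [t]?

/q/ and [t] differ in [coronal], [anterior], [distributed], [strident], [dorsal], [high], [back]; every other specified feature is identical.
In this geometry the lowest node dominating all of them is Place: every daughter of Place dominates only a proper subset, so no lower node suffices.
Delinking /q/'s Place and associating /r/'s Place gives precisely the feature bundle of [t].
[continuant] — on which /r/ differs from /q/ — is unchanged, so neither Supralaryngeal nor anything higher can have spread; the constituent is no larger than Place.

Place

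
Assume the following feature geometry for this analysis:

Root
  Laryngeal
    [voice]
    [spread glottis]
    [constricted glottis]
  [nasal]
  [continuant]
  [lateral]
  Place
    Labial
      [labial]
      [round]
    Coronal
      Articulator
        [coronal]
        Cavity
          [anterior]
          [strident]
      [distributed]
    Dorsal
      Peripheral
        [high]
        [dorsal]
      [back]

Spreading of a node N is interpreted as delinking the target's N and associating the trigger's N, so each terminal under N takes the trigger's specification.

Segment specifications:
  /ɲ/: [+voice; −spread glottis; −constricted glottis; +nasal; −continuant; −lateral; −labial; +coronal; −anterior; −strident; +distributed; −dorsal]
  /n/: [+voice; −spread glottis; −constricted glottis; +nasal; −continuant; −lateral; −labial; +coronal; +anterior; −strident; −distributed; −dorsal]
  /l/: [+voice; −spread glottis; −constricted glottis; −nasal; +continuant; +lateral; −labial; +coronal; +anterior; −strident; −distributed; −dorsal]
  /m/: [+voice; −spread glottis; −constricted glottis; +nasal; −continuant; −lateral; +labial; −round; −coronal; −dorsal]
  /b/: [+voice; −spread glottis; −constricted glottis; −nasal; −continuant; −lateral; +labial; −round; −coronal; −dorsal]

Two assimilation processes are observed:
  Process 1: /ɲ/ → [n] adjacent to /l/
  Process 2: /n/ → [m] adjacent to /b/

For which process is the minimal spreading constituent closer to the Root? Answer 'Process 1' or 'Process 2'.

Process 2

In Process 1, [anterior], [distributed] change, so the minimal spreading node is Coronal at depth 2.
In Process 2, [labial], [round], [coronal], [anterior], [distributed], [strident] change, so the minimal spreading node is Place at depth 1.
Place (depth 1) sits above Coronal (depth 2), making Process 2 the one with the higher spreading node.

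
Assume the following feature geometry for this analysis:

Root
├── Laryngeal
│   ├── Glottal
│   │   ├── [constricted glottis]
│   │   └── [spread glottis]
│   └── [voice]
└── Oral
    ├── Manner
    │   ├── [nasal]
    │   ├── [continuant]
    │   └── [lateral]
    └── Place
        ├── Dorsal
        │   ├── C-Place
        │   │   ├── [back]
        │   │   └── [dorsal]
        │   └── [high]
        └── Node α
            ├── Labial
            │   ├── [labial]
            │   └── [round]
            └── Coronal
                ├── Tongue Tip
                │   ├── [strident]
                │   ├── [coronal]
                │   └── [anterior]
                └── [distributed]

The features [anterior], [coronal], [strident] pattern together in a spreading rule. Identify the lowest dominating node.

Tongue Tip

[anterior]: Root → Oral → Place → Node α → Coronal → Tongue Tip → [anterior].
[coronal]: Root → Oral → Place → Node α → Coronal → Tongue Tip → [coronal].
[strident]: Root → Oral → Place → Node α → Coronal → Tongue Tip → [strident].
Tongue Tip is the lowest common ancestor — every listed feature sits under it, and no single subconstituent of Tongue Tip covers them all.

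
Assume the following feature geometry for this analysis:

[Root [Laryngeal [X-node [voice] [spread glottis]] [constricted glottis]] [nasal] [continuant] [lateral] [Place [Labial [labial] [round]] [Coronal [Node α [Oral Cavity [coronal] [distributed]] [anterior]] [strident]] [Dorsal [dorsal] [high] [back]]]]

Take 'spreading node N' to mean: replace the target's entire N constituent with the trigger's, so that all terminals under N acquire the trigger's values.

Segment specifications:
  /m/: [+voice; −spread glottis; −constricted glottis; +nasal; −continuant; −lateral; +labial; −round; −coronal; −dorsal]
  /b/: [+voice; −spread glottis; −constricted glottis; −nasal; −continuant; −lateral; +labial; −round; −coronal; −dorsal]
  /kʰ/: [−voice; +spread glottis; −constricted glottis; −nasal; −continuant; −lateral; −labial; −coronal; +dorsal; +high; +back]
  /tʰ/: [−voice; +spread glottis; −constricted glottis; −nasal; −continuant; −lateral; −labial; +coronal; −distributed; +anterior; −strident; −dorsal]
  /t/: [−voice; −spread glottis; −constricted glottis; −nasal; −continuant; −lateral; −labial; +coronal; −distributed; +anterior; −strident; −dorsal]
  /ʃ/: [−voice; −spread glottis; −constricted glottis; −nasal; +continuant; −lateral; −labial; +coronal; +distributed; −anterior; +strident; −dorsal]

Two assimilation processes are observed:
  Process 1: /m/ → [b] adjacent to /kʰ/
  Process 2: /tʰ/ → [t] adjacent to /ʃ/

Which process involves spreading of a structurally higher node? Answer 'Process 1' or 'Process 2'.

Process 1 alters [nasal]; the lowest dominating node is [nasal] (depth 1 from Root).
Process 2: the feature that changes is [spread glottis]; the minimal node is [spread glottis] (depth 3).
[nasal] is closer to Root than [spread glottis], so Process 1 spreads the higher node.

Process 1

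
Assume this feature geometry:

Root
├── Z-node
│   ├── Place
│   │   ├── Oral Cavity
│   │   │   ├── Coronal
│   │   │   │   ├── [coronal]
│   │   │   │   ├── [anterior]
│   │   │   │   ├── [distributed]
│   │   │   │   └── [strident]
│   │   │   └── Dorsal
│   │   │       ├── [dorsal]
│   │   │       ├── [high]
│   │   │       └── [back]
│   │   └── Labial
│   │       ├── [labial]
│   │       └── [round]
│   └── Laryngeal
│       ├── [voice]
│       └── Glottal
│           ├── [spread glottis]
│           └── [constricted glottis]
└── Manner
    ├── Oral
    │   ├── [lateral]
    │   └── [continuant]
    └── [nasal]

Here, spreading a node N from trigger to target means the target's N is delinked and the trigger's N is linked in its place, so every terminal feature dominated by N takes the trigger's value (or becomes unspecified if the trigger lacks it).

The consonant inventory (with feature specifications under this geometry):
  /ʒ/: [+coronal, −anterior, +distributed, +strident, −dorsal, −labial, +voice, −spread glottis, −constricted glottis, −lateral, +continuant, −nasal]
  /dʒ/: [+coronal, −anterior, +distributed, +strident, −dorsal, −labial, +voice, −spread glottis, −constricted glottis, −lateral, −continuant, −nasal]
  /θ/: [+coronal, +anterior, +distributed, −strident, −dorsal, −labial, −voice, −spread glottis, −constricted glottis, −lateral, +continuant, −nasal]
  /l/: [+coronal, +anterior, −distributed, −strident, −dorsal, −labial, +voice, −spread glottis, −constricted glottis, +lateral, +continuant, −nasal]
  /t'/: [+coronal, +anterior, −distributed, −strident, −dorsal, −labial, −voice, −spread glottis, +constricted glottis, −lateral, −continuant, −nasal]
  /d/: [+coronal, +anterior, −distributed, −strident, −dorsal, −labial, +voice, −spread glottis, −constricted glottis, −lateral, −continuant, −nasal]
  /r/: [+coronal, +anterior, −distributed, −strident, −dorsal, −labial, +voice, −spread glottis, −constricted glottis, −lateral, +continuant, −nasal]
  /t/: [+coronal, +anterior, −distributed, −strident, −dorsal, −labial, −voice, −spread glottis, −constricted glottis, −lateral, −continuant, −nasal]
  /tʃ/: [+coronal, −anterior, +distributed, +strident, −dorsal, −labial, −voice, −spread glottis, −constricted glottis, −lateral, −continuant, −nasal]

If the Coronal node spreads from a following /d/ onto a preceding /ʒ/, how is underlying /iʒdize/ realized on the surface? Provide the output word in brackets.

The Coronal node dominates the terminals [coronal], [anterior], [distributed], [strident].
Spreading Coronal from /d/ onto /ʒ/ replaces those values with /d/'s: [+coronal], [+anterior], [−distributed], [−strident]. Features outside Coronal ([dorsal], [labial], [voice], …) stay as in /ʒ/.
Among the inventory, only /r/ has exactly this specification, giving the surface form [irdize].

[irdize]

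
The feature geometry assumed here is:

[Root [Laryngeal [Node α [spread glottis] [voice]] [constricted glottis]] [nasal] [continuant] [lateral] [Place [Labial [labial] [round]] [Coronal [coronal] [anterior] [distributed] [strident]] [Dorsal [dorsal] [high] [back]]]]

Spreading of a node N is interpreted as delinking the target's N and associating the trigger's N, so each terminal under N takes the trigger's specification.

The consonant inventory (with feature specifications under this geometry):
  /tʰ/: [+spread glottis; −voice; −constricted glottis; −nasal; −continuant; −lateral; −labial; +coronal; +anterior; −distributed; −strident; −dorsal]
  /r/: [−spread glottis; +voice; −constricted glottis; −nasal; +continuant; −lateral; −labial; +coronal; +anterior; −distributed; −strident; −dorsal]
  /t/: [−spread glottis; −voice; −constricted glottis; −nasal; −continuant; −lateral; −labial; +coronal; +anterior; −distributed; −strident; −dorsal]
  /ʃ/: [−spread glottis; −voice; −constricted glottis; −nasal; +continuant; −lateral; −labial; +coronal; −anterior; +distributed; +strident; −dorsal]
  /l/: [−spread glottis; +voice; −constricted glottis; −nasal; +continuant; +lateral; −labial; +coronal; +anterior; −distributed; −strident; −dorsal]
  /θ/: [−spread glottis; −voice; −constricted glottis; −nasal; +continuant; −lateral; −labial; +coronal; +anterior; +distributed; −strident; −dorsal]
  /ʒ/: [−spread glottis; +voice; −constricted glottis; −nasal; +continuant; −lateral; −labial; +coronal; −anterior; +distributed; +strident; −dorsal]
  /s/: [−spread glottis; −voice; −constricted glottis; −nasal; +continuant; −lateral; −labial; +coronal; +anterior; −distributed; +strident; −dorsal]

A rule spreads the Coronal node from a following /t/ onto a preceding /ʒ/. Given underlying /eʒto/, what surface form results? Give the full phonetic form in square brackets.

[erto]

Coronal immediately or transitively dominates [coronal], [anterior], [distributed], [strident].
The target acquires /t/'s values for everything under Coronal — [+coronal], [+anterior], [−distributed], [−strident] — while keeping its own [spread glottis], [voice], [constricted glottis], ….
This feature bundle is that of [r], so /eʒto/ surfaces as [erto].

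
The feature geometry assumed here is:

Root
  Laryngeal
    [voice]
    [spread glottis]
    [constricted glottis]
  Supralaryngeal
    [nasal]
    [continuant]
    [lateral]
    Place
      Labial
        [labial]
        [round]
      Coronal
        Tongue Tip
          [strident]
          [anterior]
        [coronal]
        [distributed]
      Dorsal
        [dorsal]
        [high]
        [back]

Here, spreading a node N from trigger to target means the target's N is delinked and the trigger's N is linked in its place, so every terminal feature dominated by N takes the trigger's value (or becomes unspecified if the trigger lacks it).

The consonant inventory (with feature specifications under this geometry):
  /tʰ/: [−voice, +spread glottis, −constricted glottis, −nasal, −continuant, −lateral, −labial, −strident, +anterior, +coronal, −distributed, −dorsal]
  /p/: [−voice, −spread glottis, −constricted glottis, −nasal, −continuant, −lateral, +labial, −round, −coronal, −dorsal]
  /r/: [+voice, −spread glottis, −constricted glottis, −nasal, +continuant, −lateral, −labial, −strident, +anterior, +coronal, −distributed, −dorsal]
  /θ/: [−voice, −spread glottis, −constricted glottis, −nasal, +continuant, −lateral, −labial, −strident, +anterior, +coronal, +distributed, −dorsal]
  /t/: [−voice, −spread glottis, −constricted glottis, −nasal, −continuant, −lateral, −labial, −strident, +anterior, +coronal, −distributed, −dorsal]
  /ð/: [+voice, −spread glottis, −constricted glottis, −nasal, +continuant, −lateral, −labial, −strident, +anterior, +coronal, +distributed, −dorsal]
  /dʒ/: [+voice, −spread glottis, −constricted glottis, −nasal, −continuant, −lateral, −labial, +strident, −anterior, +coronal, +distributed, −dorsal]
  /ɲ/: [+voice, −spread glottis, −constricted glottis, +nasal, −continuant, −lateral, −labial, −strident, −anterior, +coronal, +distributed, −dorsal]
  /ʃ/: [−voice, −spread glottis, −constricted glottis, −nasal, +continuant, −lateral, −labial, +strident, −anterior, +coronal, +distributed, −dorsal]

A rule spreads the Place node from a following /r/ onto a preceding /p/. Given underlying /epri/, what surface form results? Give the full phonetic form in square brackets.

[etri]

Terminals under Place in this geometry: [labial], [round], [strident], [anterior], [coronal], [distributed], [dorsal], [high], [back].
Spreading Place from /r/ onto /p/ replaces those values with /r/'s: [−labial], [−strident], [+anterior], [+coronal], [−distributed], [−dorsal]. Features outside Place ([voice], [spread glottis], [constricted glottis], …) stay as in /p/.
The resulting bundle matches /t/ in the inventory; substituting it for /p/ gives [etri].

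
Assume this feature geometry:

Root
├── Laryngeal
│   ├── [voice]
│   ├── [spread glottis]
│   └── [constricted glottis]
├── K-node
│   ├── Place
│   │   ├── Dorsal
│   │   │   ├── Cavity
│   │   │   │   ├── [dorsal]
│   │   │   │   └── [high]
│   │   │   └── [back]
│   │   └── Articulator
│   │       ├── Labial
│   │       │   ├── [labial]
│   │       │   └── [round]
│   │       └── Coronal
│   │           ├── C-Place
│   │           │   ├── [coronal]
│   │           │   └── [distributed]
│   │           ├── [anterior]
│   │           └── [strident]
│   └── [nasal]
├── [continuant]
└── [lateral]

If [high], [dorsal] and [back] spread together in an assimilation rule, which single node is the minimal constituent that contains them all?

[high] lies under Cavity (below K-node).
[dorsal]: Root → K-node → Place → Dorsal → Cavity → [dorsal].
[back] lies under Dorsal (below K-node).
The listed terminals split across distinct daughters of Dorsal, so Dorsal itself is the smallest node containing them all.

Dorsal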